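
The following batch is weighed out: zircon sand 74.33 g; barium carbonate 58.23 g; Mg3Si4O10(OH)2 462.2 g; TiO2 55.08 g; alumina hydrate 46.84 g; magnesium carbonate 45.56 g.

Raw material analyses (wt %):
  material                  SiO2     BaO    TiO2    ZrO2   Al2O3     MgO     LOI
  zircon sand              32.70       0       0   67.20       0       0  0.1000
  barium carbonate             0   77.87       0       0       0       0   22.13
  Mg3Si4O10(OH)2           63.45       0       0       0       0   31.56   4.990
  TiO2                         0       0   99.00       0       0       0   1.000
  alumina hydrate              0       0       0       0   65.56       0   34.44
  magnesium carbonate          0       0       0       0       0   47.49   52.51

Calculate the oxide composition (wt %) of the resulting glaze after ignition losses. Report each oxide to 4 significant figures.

Glass mass = 665.6 g (batch 742.2 − LOI 76.63).
Composition: SiO2 47.71%, BaO 6.812%, TiO2 8.192%, ZrO2 7.504%, Al2O3 4.614%, MgO 25.17%

In-progress results are displayed, rounded to four significant digits, between the steps; all arithmetic holds full precision from start to finish; each reported figure is rounded just once — the derived quantities are recomputed in full precision (the totals, glass mass, six oxide percentages, ignition loss, the yield) from the batch weights on 665.6 g of glass, as set out in question or answer.
Per-oxide mass from batch:
  SiO2: 74.33·0.3270 + 462.2·0.6345 = 317.6 g
  BaO: 58.23·0.7787 = 45.34 g
  TiO2: 55.08·0.9900 = 54.53 g
  ZrO2: 74.33·0.6720 = 49.95 g
  Al2O3: 46.84·0.6556 = 30.71 g
  MgO: 462.2·0.3156 + 45.56·0.4749 = 167.5 g
LOI: 74.33·0.001000 + 58.23·0.2213 + 462.2·0.04990 + 55.08·0.01000 + 46.84·0.3444 + 45.56·0.5251 = 76.63 g
Glass mass = batch − LOI = 742.2 − 76.63 = 665.6 g (consistent with Σ oxide mass)
each oxide over glass, ×100, is wt %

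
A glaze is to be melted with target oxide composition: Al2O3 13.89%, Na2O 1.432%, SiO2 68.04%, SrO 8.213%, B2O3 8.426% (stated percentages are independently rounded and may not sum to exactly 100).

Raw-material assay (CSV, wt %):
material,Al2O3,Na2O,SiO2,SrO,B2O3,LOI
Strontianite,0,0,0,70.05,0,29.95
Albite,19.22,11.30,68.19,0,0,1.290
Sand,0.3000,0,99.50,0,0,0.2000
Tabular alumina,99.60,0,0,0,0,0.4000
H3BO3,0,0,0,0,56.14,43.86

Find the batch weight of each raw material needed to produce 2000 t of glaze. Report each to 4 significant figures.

Batch per 2000 t glaze:
  Strontianite: 234.5 t
  Albite: 253.5 t
  Sand: 1194 t
  Tabular alumina: 226.4 t
  H3BO3: 300.2 t
Total batch = 2209 t; LOI loss = 208.5 t; yield = 90.56%

Each numeric step holds full float precision from start to finish; in-progress results are rounded off to 4 significant digits as shown — exactly one rounding is applied to each reported result — the derived quantities, including five oxide percentages, net glass mass, ignition loss, the totals, yield, are re-derived from the batch weights per 2000 t of glass at full precision as given in problem or answer.
Oxide mass targets, per 2000 t glaze:
  Al2O3: 13.89% × 2000 = 277.8 t
  Na2O: 1.432% × 2000 = 28.64 t
  SiO2: 68.04% × 2000 = 1361 t
  SrO: 8.213% × 2000 = 164.3 t
  B2O3: 8.426% × 2000 = 168.5 t
Checking each oxide sum from the weights as reported, relative to the basis at hand (each sum matches its target mass modulo rounding of the values):
  Al2O3: 253.5·0.1922 + 1194·0.003000 + 226.4·0.9960 = 277.8 t (target 277.8 t)
  Na2O: 253.5·0.1130 = 28.65 t (target 28.64 t)
  SiO2: 253.5·0.6819 + 1194·0.9950 = 1361 t (target 1361 t)
  SrO: 234.5·0.7005 = 164.3 t (target 164.3 t)
  B2O3: 300.2·0.5614 = 168.5 t (target 168.5 t)
Glass-mass bookkeeping: the batch minus its LOI: 2000 t (targets for the oxides total 2000 t; stated basis 2000 t — gaps are rounding artifacts).
Summing the batch: Σ batch = 2209 t; ignition loss, Σ(batch × LOI) = 208.5 t; glass ÷ batch gives a yield of 90.56%.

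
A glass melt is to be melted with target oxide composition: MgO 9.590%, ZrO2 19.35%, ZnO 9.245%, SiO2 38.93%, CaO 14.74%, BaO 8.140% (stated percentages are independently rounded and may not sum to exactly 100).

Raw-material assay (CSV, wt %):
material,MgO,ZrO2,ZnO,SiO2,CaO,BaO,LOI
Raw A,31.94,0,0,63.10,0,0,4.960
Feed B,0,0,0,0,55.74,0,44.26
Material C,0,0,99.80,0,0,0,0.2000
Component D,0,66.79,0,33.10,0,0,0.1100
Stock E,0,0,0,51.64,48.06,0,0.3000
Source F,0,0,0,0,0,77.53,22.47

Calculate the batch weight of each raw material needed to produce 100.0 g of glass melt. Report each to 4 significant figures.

All internal work keeps full float precision throughout; values along the way are displayed, with 4-significant-figure rounding, in the printout. Exactly one rounding goes into each reported value. The derived quantities are re-derived at full float precision (ignition loss, six oxide percentages, the yield, net glass mass, the totals) from the batch weights at 100.0 g of glass, as quoted within either problem or answer.
Per-oxide target masses for 100.0 g glass melt:
  MgO: 9.590% × 100.0 = 9.590 g
  ZrO2: 19.35% × 100.0 = 19.35 g
  ZnO: 9.245% × 100.0 = 9.245 g
  SiO2: 38.93% × 100.0 = 38.93 g
  CaO: 14.74% × 100.0 = 14.74 g
  BaO: 8.140% × 100.0 = 8.140 g
Checking each oxide sum from the weights as reported, against the basis in use (each sum matches its target mass once rounding is allowed for):
  MgO: 30.03·0.3194 = 9.592 g (target 9.590 g)
  ZrO2: 28.97·0.6679 = 19.35 g (target 19.35 g)
  ZnO: 9.264·0.9980 = 9.245 g (target 9.245 g)
  SiO2: 30.03·0.6310 + 28.97·0.3310 + 20.13·0.5164 = 38.93 g (target 38.93 g)
  CaO: 9.089·0.5574 + 20.13·0.4806 = 14.74 g (target 14.74 g)
  BaO: 10.50·0.7753 = 8.141 g (target 8.140 g)
Glass-mass bookkeeping: Σ batch − LOI loss = 100.0 g (the targets, summed, come to 100.0 g; stated basis 100.0 g — any gap is answer rounding).
Batch total: Σ batch = 108.0 g; the LOI term Σ batch·LOI equals 7.982 g; yield: glass divided by total = 92.61%.

Batch per 100.0 g glass melt:
  Raw A: 30.03 g
  Feed B: 9.089 g
  Material C: 9.264 g
  Component D: 28.97 g
  Stock E: 20.13 g
  Source F: 10.50 g
Total batch = 108.0 g; LOI loss = 7.982 g; yield = 92.61%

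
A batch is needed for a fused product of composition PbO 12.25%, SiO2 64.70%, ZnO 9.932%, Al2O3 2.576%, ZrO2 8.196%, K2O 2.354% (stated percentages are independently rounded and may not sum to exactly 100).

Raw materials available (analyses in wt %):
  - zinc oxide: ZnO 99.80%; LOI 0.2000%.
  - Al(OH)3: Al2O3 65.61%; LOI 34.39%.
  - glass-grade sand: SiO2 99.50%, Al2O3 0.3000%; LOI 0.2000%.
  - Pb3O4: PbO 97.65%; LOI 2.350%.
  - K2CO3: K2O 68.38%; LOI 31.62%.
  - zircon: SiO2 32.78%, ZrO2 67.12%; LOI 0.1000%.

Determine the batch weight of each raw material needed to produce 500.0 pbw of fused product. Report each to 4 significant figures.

All arithmetic carries exact precision all the way through; values along the way appear rounded to four significant figures across the worked steps. Each reported value is rounded exactly once — all derived quantities (the yield, LOI, the totals, net glass mass, six oxide percentages) are computed at full precision from the batch weights for 500.0 pbw of glass as written in either problem or answer.
Oxide mass targets, per 500.0 pbw fused product:
  PbO: 12.25% × 500.0 = 61.25 pbw
  SiO2: 64.70% × 500.0 = 323.5 pbw
  ZnO: 9.932% × 500.0 = 49.66 pbw
  Al2O3: 2.576% × 500.0 = 12.88 pbw
  ZrO2: 8.196% × 500.0 = 40.98 pbw
  K2O: 2.354% × 500.0 = 11.77 pbw
Sums-versus-targets review per the reported batch figures, under the basis named above (oxide sums agree with the targets modulo rounding of the values):
  PbO: 62.72·0.9765 = 61.25 pbw (target 61.25 pbw)
  SiO2: 305.0·0.9950 + 61.05·0.3278 = 323.5 pbw (target 323.5 pbw)
  ZnO: 49.76·0.9980 = 49.66 pbw (target 49.66 pbw)
  Al2O3: 18.24·0.6561 + 305.0·0.003000 = 12.88 pbw (target 12.88 pbw)
  ZrO2: 61.05·0.6712 = 40.98 pbw (target 40.98 pbw)
  K2O: 17.21·0.6838 = 11.77 pbw (target 11.77 pbw)
Glass mass check: whole batch net of LOI = 500.0 pbw (the targets, summed, come to 500.0 pbw; versus the stated basis of 500.0 pbw — a pure rounding effect).
Summing the batch: Σ batch = 514.0 pbw; Σ batch·LOI gives LOI loss = 13.96 pbw; the yield ratio, glass ÷ batch: 97.28%.

Batch per 500.0 pbw fused product:
  zinc oxide: 49.76 pbw
  Al(OH)3: 18.24 pbw
  glass-grade sand: 305.0 pbw
  Pb3O4: 62.72 pbw
  K2CO3: 17.21 pbw
  zircon: 61.05 pbw
Total batch = 514.0 pbw; LOI loss = 13.96 pbw; yield = 97.28%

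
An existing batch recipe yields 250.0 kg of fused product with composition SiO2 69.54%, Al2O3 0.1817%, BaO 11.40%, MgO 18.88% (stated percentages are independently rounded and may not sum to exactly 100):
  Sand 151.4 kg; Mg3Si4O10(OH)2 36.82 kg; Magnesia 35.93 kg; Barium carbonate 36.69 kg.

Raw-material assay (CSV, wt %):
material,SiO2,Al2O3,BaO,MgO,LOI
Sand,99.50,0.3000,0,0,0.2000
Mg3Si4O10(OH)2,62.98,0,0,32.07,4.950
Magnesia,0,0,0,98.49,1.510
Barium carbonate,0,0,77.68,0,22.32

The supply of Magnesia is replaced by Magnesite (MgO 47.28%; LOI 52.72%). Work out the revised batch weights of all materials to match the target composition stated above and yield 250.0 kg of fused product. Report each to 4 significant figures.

The whole derivation keeps exact precision in all steps — intermediates are printed rounded to four significant figures in the printout — every reported result is rounded just once. The derived quantities (the four compositions, the yield, net glass mass, totals, ignition loss) are rebuilt from the weighed amounts on 250.0 kg of glass at full float precision, precisely as stated by problem or answer.
Oxide mass targets, per 250.0 kg fused product:
  SiO2: 69.54% × 250.0 = 173.8 kg
  Al2O3: 0.1817% × 250.0 = 0.4542 kg
  BaO: 11.40% × 250.0 = 28.50 kg
  MgO: 18.88% × 250.0 = 47.20 kg
Verifying the oxide balance using the reported weights, at the basis given (every target is met by its sum once rounding is allowed for):
  SiO2: 151.4·0.9950 + 36.82·0.6298 = 173.8 kg (target 173.8 kg)
  Al2O3: 151.4·0.003000 = 0.4542 kg (target 0.4542 kg)
  BaO: 36.69·0.7768 = 28.50 kg (target 28.50 kg)
  MgO: 36.82·0.3207 + 74.85·0.4728 = 47.20 kg (target 47.20 kg)
Glass-mass closure: whole batch net of LOI = 250.0 kg (targets for the oxides total 250.0 kg; basis as stated: 250.0 kg — differing by rounding only).
Batch total: Σ batch = 299.8 kg; LOI removed, Σ of batch·LOI: 49.78 kg; as yield: glass ÷ batch → 83.39%.

Revised batch per 250.0 kg fused product:
  Sand: 151.4 kg
  Mg3Si4O10(OH)2: 36.82 kg
  Magnesite: 74.85 kg
  Barium carbonate: 36.69 kg
Total batch = 299.8 kg; LOI loss = 49.78 kg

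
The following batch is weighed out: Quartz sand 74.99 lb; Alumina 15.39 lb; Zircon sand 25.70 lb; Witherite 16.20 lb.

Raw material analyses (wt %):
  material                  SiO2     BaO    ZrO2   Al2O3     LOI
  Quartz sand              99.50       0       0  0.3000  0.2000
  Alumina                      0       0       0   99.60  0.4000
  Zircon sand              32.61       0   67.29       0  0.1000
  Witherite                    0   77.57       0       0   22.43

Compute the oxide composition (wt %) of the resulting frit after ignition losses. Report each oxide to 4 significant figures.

All arithmetic runs at full float precision at all times. In-progress results are shown (rounded to four significant digits) as written; exactly one rounding goes into every reported value. All derived quantities, which include totals, glass mass, four oxide percentages, LOI, yield, are recomputed in full precision, as set out in question or answer, from the weighed amounts on 128.4 lb of glass.
Delivered oxide masses:
  SiO2: 74.99·0.9950 + 25.70·0.3261 = 83.00 lb
  BaO: 16.20·0.7757 = 12.57 lb
  ZrO2: 25.70·0.6729 = 17.29 lb
  Al2O3: 74.99·0.003000 + 15.39·0.9960 = 15.55 lb
LOI: 74.99·0.002000 + 15.39·0.004000 + 25.70·0.001000 + 16.20·0.2243 = 3.871 lb
Resulting glass, batch − LOI: 132.3 − 3.871 = 128.4 lb (consistent with Σ oxide mass)
each oxide over glass, ×100, is wt %

Glass mass = 128.4 lb (batch 132.3 − LOI 3.871).
Composition: SiO2 64.63%, BaO 9.786%, ZrO2 13.47%, Al2O3 12.11%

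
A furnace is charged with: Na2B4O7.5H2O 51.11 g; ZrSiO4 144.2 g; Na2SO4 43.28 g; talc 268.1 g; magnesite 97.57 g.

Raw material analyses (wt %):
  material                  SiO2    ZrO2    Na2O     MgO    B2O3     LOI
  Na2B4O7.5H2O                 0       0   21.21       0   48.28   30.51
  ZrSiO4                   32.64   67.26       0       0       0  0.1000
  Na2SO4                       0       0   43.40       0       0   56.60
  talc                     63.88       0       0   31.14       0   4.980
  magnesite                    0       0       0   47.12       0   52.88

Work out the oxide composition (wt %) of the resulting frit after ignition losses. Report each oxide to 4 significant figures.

Glass mass = 499.1 g (batch 604.3 − LOI 105.2).
Composition: SiO2 43.75%, ZrO2 19.43%, Na2O 5.936%, MgO 25.94%, B2O3 4.944%

Rounding to four significant digits applies to each working value as displayed — the whole derivation carries full precision at each step. A single rounding yields each reported number — all derived quantities, which include ignition loss, the yield, glass mass, five oxide percentages, the totals, are computed at full float precision, as quoted within the problem or the answer, from the weighed amounts per 499.1 g of glass.
Mass of each oxide from the mix:
  SiO2: 144.2·0.3264 + 268.1·0.6388 = 218.3 g
  ZrO2: 144.2·0.6726 = 96.99 g
  Na2O: 51.11·0.2121 + 43.28·0.4340 = 29.62 g
  MgO: 268.1·0.3114 + 97.57·0.4712 = 129.5 g
  B2O3: 51.11·0.4828 = 24.68 g
LOI: 51.11·0.3051 + 144.2·0.001000 + 43.28·0.5660 + 268.1·0.04980 + 97.57·0.5288 = 105.2 g
The glass mass, total less LOI, = 604.3 − 105.2 = 499.1 g (= the summed oxide contributions)
each wt % is 100 × oxide ÷ glass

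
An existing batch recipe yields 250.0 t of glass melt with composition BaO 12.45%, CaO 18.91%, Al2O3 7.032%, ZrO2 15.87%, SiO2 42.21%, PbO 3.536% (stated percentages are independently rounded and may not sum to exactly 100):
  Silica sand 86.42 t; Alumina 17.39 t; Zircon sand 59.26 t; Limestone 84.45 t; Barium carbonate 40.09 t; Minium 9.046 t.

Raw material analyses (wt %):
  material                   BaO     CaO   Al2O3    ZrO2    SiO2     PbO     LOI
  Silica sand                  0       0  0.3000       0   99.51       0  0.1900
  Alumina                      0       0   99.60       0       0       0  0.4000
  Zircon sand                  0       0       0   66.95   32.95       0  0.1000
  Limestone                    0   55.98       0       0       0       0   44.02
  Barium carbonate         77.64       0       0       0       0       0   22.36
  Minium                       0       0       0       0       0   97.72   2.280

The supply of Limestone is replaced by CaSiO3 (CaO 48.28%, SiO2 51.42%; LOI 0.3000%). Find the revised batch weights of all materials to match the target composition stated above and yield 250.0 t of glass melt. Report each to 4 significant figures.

Revised batch per 250.0 t glass melt:
  Silica sand: 35.82 t
  Alumina: 17.54 t
  Zircon sand: 59.26 t
  CaSiO3: 97.92 t
  Barium carbonate: 40.09 t
  Minium: 9.046 t
Total batch = 259.7 t; LOI loss = 9.662 t

Every computation runs at full precision through every step. Values along the way are shown, rounded to four significant figures, at each printed step; every reported result is rounded just once. All derived quantities, including the yield, ignition loss, totals, six oxide percentages, glass mass, are computed from the weighed amounts on 250.0 t of glass in full precision exactly as shown in either problem or answer.
The oxide mass targets at 250.0 t glass melt:
  BaO: 12.45% × 250.0 = 31.12 t
  CaO: 18.91% × 250.0 = 47.28 t
  Al2O3: 7.032% × 250.0 = 17.58 t
  ZrO2: 15.87% × 250.0 = 39.67 t
  SiO2: 42.21% × 250.0 = 105.5 t
  PbO: 3.536% × 250.0 = 8.840 t
Mass-balance tally per oxide given the weights on record, per the basis as stated (summed amounts equal target values given rounding of the digits):
  BaO: 40.09·0.7764 = 31.13 t (target 31.12 t)
  CaO: 97.92·0.4828 = 47.28 t (target 47.28 t)
  Al2O3: 35.82·0.003000 + 17.54·0.9960 = 17.58 t (target 17.58 t)
  ZrO2: 59.26·0.6695 = 39.67 t (target 39.67 t)
  SiO2: 35.82·0.9951 + 59.26·0.3295 + 97.92·0.5142 = 105.5 t (target 105.5 t)
  PbO: 9.046·0.9772 = 8.840 t (target 8.840 t)
Glass-mass closure: the batch minus its LOI: 250.0 t (oxide target masses add up to 250.0 t; the stated basis being 250.0 t — rounding explains the deltas).
Adding the batch up: Σ batch = 259.7 t; the LOI term Σ batch·LOI equals 9.662 t; the yield ratio, glass ÷ batch: 96.28%.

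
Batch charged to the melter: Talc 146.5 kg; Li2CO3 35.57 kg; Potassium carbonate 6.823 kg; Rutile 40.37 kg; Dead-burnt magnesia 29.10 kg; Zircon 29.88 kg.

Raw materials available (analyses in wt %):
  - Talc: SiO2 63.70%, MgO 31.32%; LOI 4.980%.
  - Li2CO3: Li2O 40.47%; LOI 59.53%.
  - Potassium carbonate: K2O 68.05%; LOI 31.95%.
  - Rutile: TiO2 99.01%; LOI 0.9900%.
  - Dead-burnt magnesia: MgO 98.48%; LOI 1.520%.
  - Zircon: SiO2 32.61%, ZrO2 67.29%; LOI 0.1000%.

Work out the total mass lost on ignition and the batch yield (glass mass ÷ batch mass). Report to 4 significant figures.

Rounding to 4 significant digits extends to each mid-chain value as printed. Each numeric step carries exact precision throughout — each reported result is rounded just once; the derived quantities (six oxide percentages, the yield, totals, ignition loss, glass mass) are recomputed starting from the weights for 256.7 kg of glass in full float precision, as quoted within either problem or answer.
LOI of each material in turn:
  Talc: 146.5 × 0.04980 = 7.296 kg
  Li2CO3: 35.57 × 0.5953 = 21.17 kg
  Potassium carbonate: 6.823 × 0.3195 = 2.180 kg
  Rutile: 40.37 × 0.009900 = 0.3997 kg
  Dead-burnt magnesia: 29.10 × 0.01520 = 0.4423 kg
  Zircon: 29.88 × 0.001000 = 0.02988 kg
Total LOI = 31.52 kg
Glass = batch − LOI = 288.2 − 31.52 = 256.7 kg

LOI loss = 31.52 kg; glass = 256.7 kg; yield = 89.06%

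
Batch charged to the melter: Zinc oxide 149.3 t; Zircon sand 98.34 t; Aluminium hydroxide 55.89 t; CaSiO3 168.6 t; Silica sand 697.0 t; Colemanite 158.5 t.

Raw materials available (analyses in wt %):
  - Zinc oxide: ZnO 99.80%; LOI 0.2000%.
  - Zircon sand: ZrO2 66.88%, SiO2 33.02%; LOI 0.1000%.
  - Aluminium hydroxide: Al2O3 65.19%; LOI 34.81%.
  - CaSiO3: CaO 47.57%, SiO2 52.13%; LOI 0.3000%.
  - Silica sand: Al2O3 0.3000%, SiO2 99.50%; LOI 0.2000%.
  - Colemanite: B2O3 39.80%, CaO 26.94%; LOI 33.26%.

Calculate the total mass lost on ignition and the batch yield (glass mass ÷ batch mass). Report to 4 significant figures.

Mid-chain values appear, with 4-significant-digit rounding, within the worked lines; all arithmetic keeps full precision through every step. Each reported figure is rounded a single time; all derived quantities (the yield, net glass mass, ignition loss, totals, the six compositions) are recomputed at full float precision from the batch weights per 1253 t of glass exactly as shown in the problem or the answer.
Per-material ignition loss:
  Zinc oxide: 149.3 × 0.002000 = 0.2986 t
  Zircon sand: 98.34 × 0.001000 = 0.09834 t
  Aluminium hydroxide: 55.89 × 0.3481 = 19.46 t
  CaSiO3: 168.6 × 0.003000 = 0.5058 t
  Silica sand: 697.0 × 0.002000 = 1.394 t
  Colemanite: 158.5 × 0.3326 = 52.72 t
Total LOI = 74.47 t
Glass = batch − LOI = 1328 − 74.47 = 1253 t

LOI loss = 74.47 t; glass = 1253 t; yield = 94.39%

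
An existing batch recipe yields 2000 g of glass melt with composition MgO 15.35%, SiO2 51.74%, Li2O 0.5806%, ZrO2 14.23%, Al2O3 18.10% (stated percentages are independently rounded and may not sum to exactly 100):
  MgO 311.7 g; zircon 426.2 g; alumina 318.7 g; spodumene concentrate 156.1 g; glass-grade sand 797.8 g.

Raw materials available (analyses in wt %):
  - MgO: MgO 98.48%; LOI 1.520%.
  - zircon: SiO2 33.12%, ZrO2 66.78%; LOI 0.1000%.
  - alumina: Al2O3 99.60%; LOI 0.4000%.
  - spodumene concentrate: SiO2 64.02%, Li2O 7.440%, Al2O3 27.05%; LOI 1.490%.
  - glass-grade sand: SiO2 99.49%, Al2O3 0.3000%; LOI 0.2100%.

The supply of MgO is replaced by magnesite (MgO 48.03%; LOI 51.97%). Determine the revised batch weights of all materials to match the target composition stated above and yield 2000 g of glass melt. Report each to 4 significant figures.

Revised batch per 2000 g glass melt:
  magnesite: 639.2 g
  zircon: 426.2 g
  alumina: 318.7 g
  spodumene concentrate: 156.1 g
  glass-grade sand: 797.8 g
Total batch = 2338 g; LOI loss = 337.9 g

The whole derivation keeps exact precision at each step — values along the way are displayed rounded to 4 significant figures at each printed step — each reported figure undergoes a single rounding; derived quantities are carried from the weighed amounts at 2000 g of glass at full float precision (net glass mass, yield, the five compositions, totals, ignition loss) as quoted within question or answer.
Target oxide masses per 2000 g glass melt:
  MgO: 15.35% × 2000 = 307.0 g
  SiO2: 51.74% × 2000 = 1035 g
  Li2O: 0.5806% × 2000 = 11.61 g
  ZrO2: 14.23% × 2000 = 284.6 g
  Al2O3: 18.10% × 2000 = 362.0 g
Per-oxide balance check using the reported weights, under the basis named above (target by target, the sums agree given rounding of the digits):
  MgO: 639.2·0.4803 = 307.0 g (target 307.0 g)
  SiO2: 426.2·0.3312 + 156.1·0.6402 + 797.8·0.9949 = 1035 g (target 1035 g)
  Li2O: 156.1·0.07440 = 11.61 g (target 11.61 g)
  ZrO2: 426.2·0.6678 = 284.6 g (target 284.6 g)
  Al2O3: 318.7·0.9960 + 156.1·0.2705 + 797.8·0.003000 = 362.0 g (target 362.0 g)
Auditing the glass mass value: total charge less LOI = 2000 g (targets for the oxides total 2000 g; the stated basis being 2000 g — differing by rounding only).
Batch total: Σ batch = 2338 g; Σ batch·LOI gives LOI loss = 337.9 g; yield, glass over the total, = 85.55%.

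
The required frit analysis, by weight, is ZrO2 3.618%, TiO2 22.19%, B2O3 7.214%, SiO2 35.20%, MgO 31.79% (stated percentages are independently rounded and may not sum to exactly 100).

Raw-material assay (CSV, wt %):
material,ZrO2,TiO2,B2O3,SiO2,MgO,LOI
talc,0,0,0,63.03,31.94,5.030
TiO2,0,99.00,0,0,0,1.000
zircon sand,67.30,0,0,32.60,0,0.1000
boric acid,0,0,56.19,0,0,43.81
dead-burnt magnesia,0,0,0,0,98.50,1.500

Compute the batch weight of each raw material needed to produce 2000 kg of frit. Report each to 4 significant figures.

Batch per 2000 kg frit:
  talc: 1061 kg
  TiO2: 448.3 kg
  zircon sand: 107.5 kg
  boric acid: 256.8 kg
  dead-burnt magnesia: 301.3 kg
Total batch = 2175 kg; LOI loss = 175.0 kg; yield = 91.95%

In-progress results are displayed rounded to 4 significant digits as written. The whole derivation runs at full float precision throughout. A single rounding yields every reported number — all derived quantities, including yield, glass mass, five oxide percentages, LOI, totals, are computed starting from the weights for 2000 kg of glass at full float precision, as quoted within either problem or answer.
Per-oxide target masses for 2000 kg frit:
  ZrO2: 3.618% × 2000 = 72.36 kg
  TiO2: 22.19% × 2000 = 443.8 kg
  B2O3: 7.214% × 2000 = 144.3 kg
  SiO2: 35.20% × 2000 = 704.0 kg
  MgO: 31.79% × 2000 = 635.8 kg
Checking each oxide sum using the reported weights, for the quoted basis mass (every target is met by its sum inside rounding margins):
  ZrO2: 107.5·0.6730 = 72.35 kg (target 72.36 kg)
  TiO2: 448.3·0.9900 = 443.8 kg (target 443.8 kg)
  B2O3: 256.8·0.5619 = 144.3 kg (target 144.3 kg)
  SiO2: 1061·0.6303 + 107.5·0.3260 = 703.8 kg (target 704.0 kg)
  MgO: 1061·0.3194 + 301.3·0.9850 = 635.7 kg (target 635.8 kg)
Glass-mass bookkeeping: whole batch net of LOI = 2000 kg (targets for the oxides total 2000 kg; basis as stated: 2000 kg — any gap is answer rounding).
Total batch = Σ batch = 2175 kg; LOI removed, Σ of batch·LOI: 175.0 kg; as yield: glass ÷ batch → 91.95%.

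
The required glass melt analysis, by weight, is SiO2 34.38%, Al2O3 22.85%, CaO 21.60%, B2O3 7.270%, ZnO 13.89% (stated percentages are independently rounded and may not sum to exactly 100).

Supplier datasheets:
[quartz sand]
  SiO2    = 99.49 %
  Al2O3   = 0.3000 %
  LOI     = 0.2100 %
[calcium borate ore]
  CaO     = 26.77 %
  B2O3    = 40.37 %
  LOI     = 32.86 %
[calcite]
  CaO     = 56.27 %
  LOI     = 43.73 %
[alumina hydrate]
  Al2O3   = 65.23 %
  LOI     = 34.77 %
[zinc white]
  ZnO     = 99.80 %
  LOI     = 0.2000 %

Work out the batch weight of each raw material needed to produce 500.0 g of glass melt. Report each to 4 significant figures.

Values along the way are printed rounded off to 4 significant digits on the page; all internal work carries full precision in every operation — every reported number carries a single rounding; the derived quantities, which include ignition loss, totals, the yield, five oxide percentages, net glass mass, are rebuilt at full precision, as written in question or answer, starting from the weights per 500.0 g of glass.
Oxide-by-oxide targets in 500.0 g glass melt:
  SiO2: 34.38% × 500.0 = 171.9 g
  Al2O3: 22.85% × 500.0 = 114.2 g
  CaO: 21.60% × 500.0 = 108.0 g
  B2O3: 7.270% × 500.0 = 36.35 g
  ZnO: 13.89% × 500.0 = 69.45 g
Per-oxide balance check with the batch weights as given, per the basis as stated (each sum matches its target mass exact up to rounding of places):
  SiO2: 172.8·0.9949 = 171.9 g (target 171.9 g)
  Al2O3: 172.8·0.003000 + 174.4·0.6523 = 114.3 g (target 114.2 g)
  CaO: 90.04·0.2677 + 149.1·0.5627 = 108.0 g (target 108.0 g)
  B2O3: 90.04·0.4037 = 36.35 g (target 36.35 g)
  ZnO: 69.59·0.9980 = 69.45 g (target 69.45 g)
Glass mass check: net batch after ignition = 500.0 g (per-oxide target masses sum to 500.0 g; basis as stated: 500.0 g — any gap is answer rounding).
Whole-batch sum: Σ batch = 655.9 g; LOI removed, Σ of batch·LOI: 155.9 g; yield: glass divided by total = 76.23%.

Batch per 500.0 g glass melt:
  quartz sand: 172.8 g
  calcium borate ore: 90.04 g
  calcite: 149.1 g
  alumina hydrate: 174.4 g
  zinc white: 69.59 g
Total batch = 655.9 g; LOI loss = 155.9 g; yield = 76.23%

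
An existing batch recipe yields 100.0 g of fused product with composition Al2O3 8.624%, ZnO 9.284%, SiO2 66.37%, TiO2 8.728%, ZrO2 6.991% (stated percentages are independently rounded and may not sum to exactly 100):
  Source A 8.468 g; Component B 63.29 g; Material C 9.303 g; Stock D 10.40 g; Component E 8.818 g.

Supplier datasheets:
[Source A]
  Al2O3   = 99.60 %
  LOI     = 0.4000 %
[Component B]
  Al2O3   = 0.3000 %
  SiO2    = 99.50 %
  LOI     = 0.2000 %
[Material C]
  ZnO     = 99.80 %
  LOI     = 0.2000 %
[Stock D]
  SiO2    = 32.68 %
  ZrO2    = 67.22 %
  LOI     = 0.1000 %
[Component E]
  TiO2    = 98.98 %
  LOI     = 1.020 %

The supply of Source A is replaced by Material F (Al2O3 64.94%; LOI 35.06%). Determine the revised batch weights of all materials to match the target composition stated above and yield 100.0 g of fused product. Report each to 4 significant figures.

Values along the way are displayed rounded to four significant digits alongside each step. Full float precision is held in all steps; each reported number takes exactly one rounding — all derived quantities (net glass mass, ignition loss, totals, the five compositions, yield) are rebuilt in full precision from the weighed amounts for 100.0 g of glass as written in the problem or the answer.
Target masses of each oxide per 100.0 g fused product:
  Al2O3: 8.624% × 100.0 = 8.624 g
  ZnO: 9.284% × 100.0 = 9.284 g
  SiO2: 66.37% × 100.0 = 66.37 g
  TiO2: 8.728% × 100.0 = 8.728 g
  ZrO2: 6.991% × 100.0 = 6.991 g
Balance tally, oxide-wise, using the reported weights, on the stated basis (summed amounts equal target values once rounding is allowed for):
  Al2O3: 12.99·0.6494 + 63.29·0.003000 = 8.626 g (target 8.624 g)
  ZnO: 9.303·0.9980 = 9.284 g (target 9.284 g)
  SiO2: 63.29·0.9950 + 10.40·0.3268 = 66.37 g (target 66.37 g)
  TiO2: 8.818·0.9898 = 8.728 g (target 8.728 g)
  ZrO2: 10.40·0.6722 = 6.991 g (target 6.991 g)
Consistency of the glass mass: Σ batch − LOI loss = 100.0 g (oxide target masses add up to 100.0 g; with the basis standing at 100.0 g — any gap is answer rounding).
Batch total: Σ batch = 104.8 g; loss to ignition Σ batch·LOI = 4.800 g; the yield ratio, glass ÷ batch: 95.42%.

Revised batch per 100.0 g fused product:
  Material F: 12.99 g
  Component B: 63.29 g
  Material C: 9.303 g
  Stock D: 10.40 g
  Component E: 8.818 g
Total batch = 104.8 g; LOI loss = 4.800 g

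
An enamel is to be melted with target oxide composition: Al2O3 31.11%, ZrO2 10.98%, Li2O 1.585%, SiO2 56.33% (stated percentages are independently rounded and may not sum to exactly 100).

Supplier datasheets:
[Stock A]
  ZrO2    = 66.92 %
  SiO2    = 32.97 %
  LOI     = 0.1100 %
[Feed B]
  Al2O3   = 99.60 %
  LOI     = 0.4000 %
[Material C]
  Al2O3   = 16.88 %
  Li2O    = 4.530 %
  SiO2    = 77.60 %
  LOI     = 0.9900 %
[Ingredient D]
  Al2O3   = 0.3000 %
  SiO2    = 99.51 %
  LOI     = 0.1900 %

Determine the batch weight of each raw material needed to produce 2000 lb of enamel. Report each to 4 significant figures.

Batch per 2000 lb enamel:
  Stock A: 328.2 lb
  Feed B: 504.7 lb
  Material C: 699.8 lb
  Ingredient D: 477.7 lb
Total batch = 2010 lb; LOI loss = 10.22 lb; yield = 99.49%

Working values are shown (rounded to 4 significant digits) as written — each numeric step keeps exact precision through the solve — a single rounding yields each reported number; derived quantities, including yield, LOI, totals, four oxide percentages, glass mass, are rebuilt using the weight values on 2000 lb of glass at full float precision as they appear in problem or answer.
The oxide mass targets at 2000 lb enamel:
  Al2O3: 31.11% × 2000 = 622.2 lb
  ZrO2: 10.98% × 2000 = 219.6 lb
  Li2O: 1.585% × 2000 = 31.70 lb
  SiO2: 56.33% × 2000 = 1127 lb
Per-oxide balance check applying the batch weights above, on the stated basis (each sum matches its target mass within answer rounding):
  Al2O3: 504.7·0.9960 + 699.8·0.1688 + 477.7·0.003000 = 622.2 lb (target 622.2 lb)
  ZrO2: 328.2·0.6692 = 219.6 lb (target 219.6 lb)
  Li2O: 699.8·0.04530 = 31.70 lb (target 31.70 lb)
  SiO2: 328.2·0.3297 + 699.8·0.7760 + 477.7·0.9951 = 1127 lb (target 1127 lb)
Auditing the glass mass value: batch total minus LOI = 2000 lb (oxide target masses add up to 2000 lb; stated basis 2000 lb — differing by rounding only).
Batch total: Σ batch = 2010 lb; ignition loss, Σ(batch × LOI) = 10.22 lb; as yield: glass ÷ batch → 99.49%.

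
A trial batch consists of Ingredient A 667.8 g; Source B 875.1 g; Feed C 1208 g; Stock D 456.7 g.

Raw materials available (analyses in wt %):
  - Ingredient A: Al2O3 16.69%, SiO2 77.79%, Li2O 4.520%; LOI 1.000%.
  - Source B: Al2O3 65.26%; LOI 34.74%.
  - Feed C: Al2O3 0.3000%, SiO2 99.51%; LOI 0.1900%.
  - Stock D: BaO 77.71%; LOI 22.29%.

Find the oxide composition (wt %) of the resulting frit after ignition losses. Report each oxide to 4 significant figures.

Glass mass = 2793 g (batch 3208 − LOI 414.8).
Composition: BaO 12.71%, Al2O3 24.57%, SiO2 61.64%, Li2O 1.081%

Intermediates are displayed rounded to four significant figures as written. All arithmetic keeps exact precision in every operation. Each reported value is rounded just once; the derived quantities, including LOI, the four compositions, glass mass, yield, totals, are carried from the batch weights per 2793 g of glass at full precision exactly as shown in either problem or answer.
What the batch supplies per oxide:
  BaO: 456.7·0.7771 = 354.9 g
  Al2O3: 667.8·0.1669 + 875.1·0.6526 + 1208·0.003000 = 686.2 g
  SiO2: 667.8·0.7779 + 1208·0.9951 = 1722 g
  Li2O: 667.8·0.04520 = 30.18 g
LOI: 667.8·0.01000 + 875.1·0.3474 + 1208·0.001900 + 456.7·0.2229 = 414.8 g
Resulting glass, batch − LOI: 3208 − 414.8 = 2793 g (= the summed oxide contributions)
oxide / glass × 100 gives the wt %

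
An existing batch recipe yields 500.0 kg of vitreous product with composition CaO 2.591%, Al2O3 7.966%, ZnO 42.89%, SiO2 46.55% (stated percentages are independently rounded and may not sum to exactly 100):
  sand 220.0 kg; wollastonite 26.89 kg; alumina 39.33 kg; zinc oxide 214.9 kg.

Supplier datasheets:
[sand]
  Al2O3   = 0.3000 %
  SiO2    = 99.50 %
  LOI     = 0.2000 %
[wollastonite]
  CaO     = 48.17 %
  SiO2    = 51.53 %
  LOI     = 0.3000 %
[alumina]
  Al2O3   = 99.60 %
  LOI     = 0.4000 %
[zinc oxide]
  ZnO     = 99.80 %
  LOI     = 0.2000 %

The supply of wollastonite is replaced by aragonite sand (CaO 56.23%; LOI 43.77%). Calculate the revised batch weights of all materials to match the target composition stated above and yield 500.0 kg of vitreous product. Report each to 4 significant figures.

Revised batch per 500.0 kg vitreous product:
  sand: 233.9 kg
  aragonite sand: 23.04 kg
  alumina: 39.29 kg
  zinc oxide: 214.9 kg
Total batch = 511.1 kg; LOI loss = 11.14 kg

Every computation maintains exact precision through the solve. Intermediates are shown rounded to four significant digits. Every reported result is rounded a single time — all derived quantities (glass mass, the totals, the four compositions, the yield, LOI) are recomputed at full float precision starting from the weights per 500.0 kg of glass, exactly as shown in problem or answer.
Per-oxide target masses for 500.0 kg vitreous product:
  CaO: 2.591% × 500.0 = 12.96 kg
  Al2O3: 7.966% × 500.0 = 39.83 kg
  ZnO: 42.89% × 500.0 = 214.4 kg
  SiO2: 46.55% × 500.0 = 232.8 kg
Sums-versus-targets review working from each reported weight, against the basis in use (target by target, the sums agree net of answer rounding effects):
  CaO: 23.04·0.5623 = 12.96 kg (target 12.96 kg)
  Al2O3: 233.9·0.003000 + 39.29·0.9960 = 39.83 kg (target 39.83 kg)
  ZnO: 214.9·0.9980 = 214.5 kg (target 214.4 kg)
  SiO2: 233.9·0.9950 = 232.7 kg (target 232.8 kg)
The glass-mass cross-check: total charge less LOI = 500.0 kg (the targets, summed, come to 500.0 kg; the stated basis being 500.0 kg — deltas are rounding alone).
Total batch = Σ batch = 511.1 kg; LOI removed, Σ of batch·LOI: 11.14 kg; the yield ratio, glass ÷ batch: 97.82%.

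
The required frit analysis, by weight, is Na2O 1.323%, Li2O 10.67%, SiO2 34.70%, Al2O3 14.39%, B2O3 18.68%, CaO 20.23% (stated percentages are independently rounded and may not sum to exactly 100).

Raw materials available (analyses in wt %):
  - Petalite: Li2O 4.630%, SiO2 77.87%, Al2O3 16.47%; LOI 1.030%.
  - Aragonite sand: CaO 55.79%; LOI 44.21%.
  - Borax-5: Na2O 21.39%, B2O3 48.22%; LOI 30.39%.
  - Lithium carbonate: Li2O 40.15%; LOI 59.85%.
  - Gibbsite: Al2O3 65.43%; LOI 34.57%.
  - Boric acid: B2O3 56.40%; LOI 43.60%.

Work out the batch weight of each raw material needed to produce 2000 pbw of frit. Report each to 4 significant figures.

Exact precision is carried from first step to last — intermediates are printed (rounded to 4 significant digits) between the steps; each reported figure is rounded only once. All derived quantities, including totals, six oxide percentages, ignition loss, glass mass, yield, are rebuilt from the batch weights per 2000 pbw of glass in exact precision exactly as printed in either problem or answer.
Oxide-by-oxide targets in 2000 pbw frit:
  Na2O: 1.323% × 2000 = 26.46 pbw
  Li2O: 10.67% × 2000 = 213.4 pbw
  SiO2: 34.70% × 2000 = 694.0 pbw
  Al2O3: 14.39% × 2000 = 287.8 pbw
  B2O3: 18.68% × 2000 = 373.6 pbw
  CaO: 20.23% × 2000 = 404.6 pbw
Per-oxide balance check using the reported weights, per the basis as stated (delivered sums recover each target exact up to rounding of places):
  Na2O: 123.7·0.2139 = 26.46 pbw (target 26.46 pbw)
  Li2O: 891.2·0.04630 + 428.7·0.4015 = 213.4 pbw (target 213.4 pbw)
  SiO2: 891.2·0.7787 = 694.0 pbw (target 694.0 pbw)
  Al2O3: 891.2·0.1647 + 215.5·0.6543 = 287.8 pbw (target 287.8 pbw)
  B2O3: 123.7·0.4822 + 556.6·0.5640 = 373.6 pbw (target 373.6 pbw)
  CaO: 725.2·0.5579 = 404.6 pbw (target 404.6 pbw)
Auditing the glass mass value: batch Σ − ignition loss = 2000 pbw (oxide target masses add up to 2000 pbw; stated basis 2000 pbw — any gap is answer rounding).
Batch grand total — Σ batch = 2941 pbw; loss to ignition Σ batch·LOI = 941.1 pbw; yield = glass ÷ total batch = 68.00%.

Batch per 2000 pbw frit:
  Petalite: 891.2 pbw
  Aragonite sand: 725.2 pbw
  Borax-5: 123.7 pbw
  Lithium carbonate: 428.7 pbw
  Gibbsite: 215.5 pbw
  Boric acid: 556.6 pbw
Total batch = 2941 pbw; LOI loss = 941.1 pbw; yield = 68.00%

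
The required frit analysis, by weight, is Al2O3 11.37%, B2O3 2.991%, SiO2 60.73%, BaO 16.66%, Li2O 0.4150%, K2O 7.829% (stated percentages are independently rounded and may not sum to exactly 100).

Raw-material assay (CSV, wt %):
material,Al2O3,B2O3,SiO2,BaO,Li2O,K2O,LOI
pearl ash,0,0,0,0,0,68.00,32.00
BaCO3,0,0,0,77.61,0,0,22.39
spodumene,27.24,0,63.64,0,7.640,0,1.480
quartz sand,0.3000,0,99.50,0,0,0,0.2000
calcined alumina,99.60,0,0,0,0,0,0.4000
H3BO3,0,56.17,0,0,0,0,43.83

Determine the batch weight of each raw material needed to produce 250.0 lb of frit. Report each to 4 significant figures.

In-progress results are printed rounded off to 4 significant digits on the page. Each numeric step carries full float precision from first step to last. Every reported figure is rounded once only. All derived quantities, which include LOI, the six compositions, the totals, glass mass, yield, are carried at exact precision, as they appear in problem or answer, starting from the weights for 250.0 lb of glass.
Oxide-by-oxide targets in 250.0 lb frit:
  Al2O3: 11.37% × 250.0 = 28.42 lb
  B2O3: 2.991% × 250.0 = 7.478 lb
  SiO2: 60.73% × 250.0 = 151.8 lb
  BaO: 16.66% × 250.0 = 41.65 lb
  Li2O: 0.4150% × 250.0 = 1.038 lb
  K2O: 7.829% × 250.0 = 19.57 lb
Checking each oxide sum with the batch weights as given, relative to the basis at hand (sum by sum, the targets are met once rounding is allowed for):
  Al2O3: 13.58·0.2724 + 143.9·0.003000 + 24.39·0.9960 = 28.42 lb (target 28.42 lb)
  B2O3: 13.31·0.5617 = 7.476 lb (target 7.478 lb)
  SiO2: 13.58·0.6364 + 143.9·0.9950 = 151.8 lb (target 151.8 lb)
  BaO: 53.67·0.7761 = 41.65 lb (target 41.65 lb)
  Li2O: 13.58·0.07640 = 1.038 lb (target 1.038 lb)
  K2O: 28.78·0.6800 = 19.57 lb (target 19.57 lb)
Glass-mass closure: Σ batch − LOI loss = 250.0 lb (summing oxide targets gives 250.0 lb; with the basis standing at 250.0 lb — gaps are rounding artifacts).
Summing the batch: Σ batch = 277.6 lb; LOI removed, Σ of batch·LOI: 27.65 lb; glass ÷ batch gives a yield of 90.04%.

Batch per 250.0 lb frit:
  pearl ash: 28.78 lb
  BaCO3: 53.67 lb
  spodumene: 13.58 lb
  quartz sand: 143.9 lb
  calcined alumina: 24.39 lb
  H3BO3: 13.31 lb
Total batch = 277.6 lb; LOI loss = 27.65 lb; yield = 90.04%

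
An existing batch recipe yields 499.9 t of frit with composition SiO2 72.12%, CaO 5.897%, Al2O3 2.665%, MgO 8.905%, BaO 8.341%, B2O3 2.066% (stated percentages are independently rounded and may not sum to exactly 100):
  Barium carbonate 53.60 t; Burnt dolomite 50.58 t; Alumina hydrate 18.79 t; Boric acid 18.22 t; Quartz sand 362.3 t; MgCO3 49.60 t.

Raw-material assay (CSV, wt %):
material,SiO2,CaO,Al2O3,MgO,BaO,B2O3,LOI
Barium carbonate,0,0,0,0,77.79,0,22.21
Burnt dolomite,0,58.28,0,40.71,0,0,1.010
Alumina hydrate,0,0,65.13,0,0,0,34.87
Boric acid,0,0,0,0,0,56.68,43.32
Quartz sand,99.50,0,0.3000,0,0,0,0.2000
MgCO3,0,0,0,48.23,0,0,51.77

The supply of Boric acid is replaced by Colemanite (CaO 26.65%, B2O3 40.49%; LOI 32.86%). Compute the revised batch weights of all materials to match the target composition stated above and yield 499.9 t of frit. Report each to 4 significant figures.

Revised batch per 499.9 t frit:
  Barium carbonate: 53.60 t
  Burnt dolomite: 38.92 t
  Alumina hydrate: 18.79 t
  Colemanite: 25.51 t
  Quartz sand: 362.3 t
  MgCO3: 59.45 t
Total batch = 558.6 t; LOI loss = 58.73 t

Values along the way appear with 4-significant-digit rounding as written; the whole derivation runs at full precision all the way through; every reported result is rounded once only. The derived quantities are re-derived at full float precision (the totals, ignition loss, the yield, net glass mass, the six compositions) starting from the weights at 499.9 t of glass exactly as shown in either problem or answer.
Target oxide masses per 499.9 t frit:
  SiO2: 72.12% × 499.9 = 360.5 t
  CaO: 5.897% × 499.9 = 29.48 t
  Al2O3: 2.665% × 499.9 = 13.32 t
  MgO: 8.905% × 499.9 = 44.52 t
  BaO: 8.341% × 499.9 = 41.70 t
  B2O3: 2.066% × 499.9 = 10.33 t
Checking each oxide sum applying the batch weights above, on the stated basis (target by target, the sums agree net of answer rounding effects):
  SiO2: 362.3·0.9950 = 360.5 t (target 360.5 t)
  CaO: 38.92·0.5828 + 25.51·0.2665 = 29.48 t (target 29.48 t)
  Al2O3: 18.79·0.6513 + 362.3·0.003000 = 13.32 t (target 13.32 t)
  MgO: 38.92·0.4071 + 59.45·0.4823 = 44.52 t (target 44.52 t)
  BaO: 53.60·0.7779 = 41.70 t (target 41.70 t)
  B2O3: 25.51·0.4049 = 10.33 t (target 10.33 t)
Glass mass check: net batch after ignition = 499.8 t (oxide target masses add up to 499.9 t; with the basis standing at 499.9 t — rounding explains the deltas).
Batch total: Σ batch = 558.6 t; loss to ignition Σ batch·LOI = 58.73 t; yield, glass over the total, = 89.48%.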